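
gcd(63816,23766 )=6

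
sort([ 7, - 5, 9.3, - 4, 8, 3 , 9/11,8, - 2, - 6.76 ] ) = [ - 6.76  , - 5, - 4, - 2, 9/11,3 , 7, 8,8,  9.3 ] 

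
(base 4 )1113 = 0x57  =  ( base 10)87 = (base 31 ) 2p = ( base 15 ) 5c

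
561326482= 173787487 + 387538995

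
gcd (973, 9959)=1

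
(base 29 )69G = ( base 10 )5323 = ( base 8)12313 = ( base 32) 56B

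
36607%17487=1633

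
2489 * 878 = 2185342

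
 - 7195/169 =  - 43 + 72/169=- 42.57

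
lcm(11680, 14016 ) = 70080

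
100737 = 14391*7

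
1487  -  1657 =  - 170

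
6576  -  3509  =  3067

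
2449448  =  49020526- 46571078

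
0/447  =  0 = 0.00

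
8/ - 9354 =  - 4/4677= - 0.00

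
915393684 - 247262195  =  668131489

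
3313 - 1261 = 2052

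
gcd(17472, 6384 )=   336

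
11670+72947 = 84617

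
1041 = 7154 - 6113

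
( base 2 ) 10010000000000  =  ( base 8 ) 22000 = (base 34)7X2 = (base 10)9216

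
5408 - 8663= - 3255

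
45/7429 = 45/7429   =  0.01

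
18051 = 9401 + 8650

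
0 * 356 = 0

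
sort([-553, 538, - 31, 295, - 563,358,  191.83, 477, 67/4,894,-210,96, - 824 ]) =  [ - 824,- 563, - 553,-210, - 31,67/4, 96,191.83,295,  358,477,538  ,  894]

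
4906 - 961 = 3945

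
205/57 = 3  +  34/57 = 3.60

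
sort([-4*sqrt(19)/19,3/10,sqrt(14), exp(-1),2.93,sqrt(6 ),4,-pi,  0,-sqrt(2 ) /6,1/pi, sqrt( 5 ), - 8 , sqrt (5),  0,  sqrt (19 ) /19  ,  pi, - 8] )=[-8, - 8,  -  pi, - 4*sqrt( 19 ) /19, - sqrt(2 ) /6,0,0,  sqrt(19 ) /19,  3/10, 1/pi, exp( - 1), sqrt(5) , sqrt(5),sqrt(6 ),2.93,pi, sqrt( 14 ), 4]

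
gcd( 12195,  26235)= 45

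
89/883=89/883 = 0.10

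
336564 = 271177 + 65387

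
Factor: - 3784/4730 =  - 4/5 = -  2^2 * 5^( - 1 ) 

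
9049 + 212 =9261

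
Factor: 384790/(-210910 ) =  - 239/131 = - 131^( - 1)*239^1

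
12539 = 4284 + 8255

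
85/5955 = 17/1191 = 0.01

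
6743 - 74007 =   -  67264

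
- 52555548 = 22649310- 75204858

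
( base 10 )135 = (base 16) 87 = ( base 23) 5k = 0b10000111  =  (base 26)55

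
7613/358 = 7613/358=21.27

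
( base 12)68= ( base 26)32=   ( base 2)1010000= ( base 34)2c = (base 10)80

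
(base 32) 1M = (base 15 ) 39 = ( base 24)26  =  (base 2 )110110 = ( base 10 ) 54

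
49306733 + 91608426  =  140915159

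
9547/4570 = 9547/4570 = 2.09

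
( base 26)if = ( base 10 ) 483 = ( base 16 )1e3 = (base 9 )586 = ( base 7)1260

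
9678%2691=1605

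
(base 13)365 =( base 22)14I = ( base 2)1001001110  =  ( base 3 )210212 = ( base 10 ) 590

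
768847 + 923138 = 1691985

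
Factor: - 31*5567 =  - 172577 = - 19^1*31^1*293^1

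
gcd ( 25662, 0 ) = 25662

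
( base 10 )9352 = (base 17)1f62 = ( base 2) 10010010001000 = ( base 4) 2102020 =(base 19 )16H4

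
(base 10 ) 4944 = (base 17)101e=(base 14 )1b32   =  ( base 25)7mj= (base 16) 1350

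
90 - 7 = 83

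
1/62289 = 1/62289 = 0.00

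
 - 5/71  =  -1 + 66/71 = -0.07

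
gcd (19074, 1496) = 374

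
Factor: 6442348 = 2^2 * 11^1*146417^1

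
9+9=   18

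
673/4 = 168 + 1/4 = 168.25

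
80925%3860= 3725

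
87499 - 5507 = 81992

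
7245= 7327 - 82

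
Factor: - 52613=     -  11^1*4783^1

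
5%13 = 5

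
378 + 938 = 1316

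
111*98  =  10878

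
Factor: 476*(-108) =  - 51408  =  - 2^4*3^3*7^1*17^1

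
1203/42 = 401/14 = 28.64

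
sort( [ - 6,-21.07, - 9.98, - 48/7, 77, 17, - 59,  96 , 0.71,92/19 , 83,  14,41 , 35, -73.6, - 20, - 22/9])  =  [ -73.6, - 59, - 21.07, - 20 , - 9.98, - 48/7, - 6, - 22/9, 0.71,92/19, 14 , 17, 35, 41, 77,83,96]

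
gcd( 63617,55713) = 1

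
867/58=867/58=14.95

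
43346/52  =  833+15/26 = 833.58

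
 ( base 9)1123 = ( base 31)qp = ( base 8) 1477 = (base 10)831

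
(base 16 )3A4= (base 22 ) 1K8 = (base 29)134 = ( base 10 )932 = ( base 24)1EK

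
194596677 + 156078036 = 350674713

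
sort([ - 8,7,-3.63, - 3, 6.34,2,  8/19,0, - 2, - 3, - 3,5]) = [  -  8, - 3.63, -3, - 3, - 3, - 2, 0,8/19,2,5,6.34, 7]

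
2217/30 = 739/10 = 73.90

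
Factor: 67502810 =2^1*5^1 * 31^1 *41^1  *  47^1 * 113^1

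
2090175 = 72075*29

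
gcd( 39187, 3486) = 1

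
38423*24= 922152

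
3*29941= 89823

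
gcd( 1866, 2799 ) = 933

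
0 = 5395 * 0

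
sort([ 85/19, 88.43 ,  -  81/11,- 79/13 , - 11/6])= [-81/11, - 79/13, - 11/6, 85/19, 88.43 ]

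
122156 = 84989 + 37167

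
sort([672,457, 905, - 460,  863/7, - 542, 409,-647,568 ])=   [ - 647, - 542, - 460,863/7,409,457,568, 672, 905]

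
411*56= 23016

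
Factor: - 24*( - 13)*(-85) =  - 2^3*3^1*5^1*13^1*17^1 = - 26520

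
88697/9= 88697/9= 9855.22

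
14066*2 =28132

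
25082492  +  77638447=102720939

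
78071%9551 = 1663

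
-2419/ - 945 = 2 + 529/945 = 2.56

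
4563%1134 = 27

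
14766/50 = 295 + 8/25 = 295.32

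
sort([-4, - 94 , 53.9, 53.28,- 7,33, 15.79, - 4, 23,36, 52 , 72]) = [-94, - 7, - 4, - 4, 15.79,23,33 , 36, 52, 53.28, 53.9,72]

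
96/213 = 32/71 = 0.45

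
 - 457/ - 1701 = 457/1701 = 0.27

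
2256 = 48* 47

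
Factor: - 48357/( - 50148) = 2^( - 2) * 3^3*7^ ( - 1) =27/28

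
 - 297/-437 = 297/437 = 0.68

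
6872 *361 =2480792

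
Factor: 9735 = 3^1*5^1* 11^1*59^1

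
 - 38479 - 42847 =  - 81326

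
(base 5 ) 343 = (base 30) 38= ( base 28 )3e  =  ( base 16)62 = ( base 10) 98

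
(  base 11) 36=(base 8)47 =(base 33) 16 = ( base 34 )15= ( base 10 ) 39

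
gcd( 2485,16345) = 35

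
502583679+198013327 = 700597006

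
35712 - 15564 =20148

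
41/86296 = 41/86296=0.00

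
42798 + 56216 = 99014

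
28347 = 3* 9449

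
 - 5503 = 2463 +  - 7966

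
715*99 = 70785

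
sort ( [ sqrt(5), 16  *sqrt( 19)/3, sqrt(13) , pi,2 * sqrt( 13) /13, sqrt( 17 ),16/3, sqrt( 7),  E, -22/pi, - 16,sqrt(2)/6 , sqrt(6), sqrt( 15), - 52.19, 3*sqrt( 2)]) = [ - 52.19,-16, - 22/pi, sqrt( 2 ) /6, 2*sqrt( 13) /13, sqrt(5 ), sqrt( 6) , sqrt(7),E,pi, sqrt( 13),sqrt(15), sqrt( 17 ),  3*sqrt( 2),16/3, 16*sqrt(19) /3 ] 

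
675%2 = 1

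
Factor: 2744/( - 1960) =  - 7/5 =- 5^ (-1 )*7^1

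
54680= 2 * 27340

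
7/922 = 7/922 = 0.01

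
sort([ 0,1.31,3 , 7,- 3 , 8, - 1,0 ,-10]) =[ - 10 , - 3,  -  1,  0,0, 1.31,3, 7,8]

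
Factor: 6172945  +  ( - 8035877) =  - 2^2*43^1*10831^1 = - 1862932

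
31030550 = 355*87410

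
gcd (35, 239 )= 1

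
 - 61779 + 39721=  - 22058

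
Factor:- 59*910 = - 2^1*5^1*7^1*13^1*59^1  =  - 53690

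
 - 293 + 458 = 165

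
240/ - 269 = -240/269 = -0.89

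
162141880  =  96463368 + 65678512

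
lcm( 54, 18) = 54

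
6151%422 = 243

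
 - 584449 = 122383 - 706832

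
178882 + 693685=872567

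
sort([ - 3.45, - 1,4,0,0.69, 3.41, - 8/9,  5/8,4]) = [-3.45,-1 ,-8/9, 0,5/8 , 0.69,3.41,4,  4] 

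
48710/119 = 48710/119 = 409.33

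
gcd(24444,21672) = 252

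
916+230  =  1146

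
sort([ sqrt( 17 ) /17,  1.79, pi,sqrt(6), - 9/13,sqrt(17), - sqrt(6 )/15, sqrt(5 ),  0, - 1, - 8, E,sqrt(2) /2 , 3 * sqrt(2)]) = [ - 8, - 1, - 9/13,-sqrt( 6)/15,0,sqrt(17 )/17,  sqrt(2 )/2, 1.79,sqrt(5 ),sqrt( 6 ),E, pi,sqrt(17),3*sqrt( 2 )]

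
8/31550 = 4/15775 = 0.00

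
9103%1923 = 1411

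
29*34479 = 999891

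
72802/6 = 36401/3 = 12133.67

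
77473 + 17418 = 94891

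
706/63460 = 353/31730=0.01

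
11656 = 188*62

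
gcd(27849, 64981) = 9283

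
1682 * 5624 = 9459568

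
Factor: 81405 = 3^5*5^1 * 67^1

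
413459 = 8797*47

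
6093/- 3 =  - 2031+0/1= - 2031.00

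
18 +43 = 61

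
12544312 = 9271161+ 3273151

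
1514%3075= 1514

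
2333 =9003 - 6670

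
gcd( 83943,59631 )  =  3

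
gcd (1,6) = 1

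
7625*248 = 1891000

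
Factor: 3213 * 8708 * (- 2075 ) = - 2^2 * 3^3 * 5^2*7^2*17^1*83^1*311^1 =- 58056018300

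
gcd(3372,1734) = 6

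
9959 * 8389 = 83546051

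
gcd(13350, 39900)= 150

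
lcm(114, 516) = 9804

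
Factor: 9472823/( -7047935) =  - 5^( - 1)*401^1*23623^1*1409587^( - 1)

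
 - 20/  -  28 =5/7 = 0.71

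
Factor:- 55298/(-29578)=43/23=   23^( -1)*43^1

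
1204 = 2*602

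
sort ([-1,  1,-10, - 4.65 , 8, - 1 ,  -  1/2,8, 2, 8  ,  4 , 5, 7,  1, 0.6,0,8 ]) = [  -  10, - 4.65,  -  1, - 1, - 1/2, 0, 0.6, 1,1,2 , 4, 5, 7 , 8, 8,8, 8] 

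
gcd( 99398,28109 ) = 1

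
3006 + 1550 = 4556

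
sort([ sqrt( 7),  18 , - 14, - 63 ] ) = [ - 63,  -  14,sqrt ( 7 ), 18]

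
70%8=6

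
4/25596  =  1/6399=   0.00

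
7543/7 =7543/7 = 1077.57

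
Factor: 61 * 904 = 55144 =2^3 * 61^1 * 113^1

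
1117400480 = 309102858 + 808297622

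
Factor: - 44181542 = - 2^1 * 53^1*67^1*6221^1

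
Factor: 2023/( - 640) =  - 2^( - 7 )*5^ ( - 1)*7^1 * 17^2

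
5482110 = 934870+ 4547240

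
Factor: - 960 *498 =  - 478080 = - 2^7*3^2*5^1*83^1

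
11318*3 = 33954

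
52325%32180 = 20145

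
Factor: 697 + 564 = 13^1 * 97^1 = 1261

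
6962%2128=578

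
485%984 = 485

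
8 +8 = 16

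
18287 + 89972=108259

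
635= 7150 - 6515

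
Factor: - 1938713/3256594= - 2^(-1 ) * 7^1*11^( - 2 ) * 419^1*661^1*13457^( - 1)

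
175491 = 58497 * 3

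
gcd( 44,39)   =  1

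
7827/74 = 7827/74= 105.77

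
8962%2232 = 34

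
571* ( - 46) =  - 26266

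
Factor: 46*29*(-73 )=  - 97382=   - 2^1*23^1*29^1*73^1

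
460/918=230/459 = 0.50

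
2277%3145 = 2277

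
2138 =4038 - 1900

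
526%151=73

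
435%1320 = 435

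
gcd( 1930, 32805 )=5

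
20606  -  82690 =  - 62084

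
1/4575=1/4575 = 0.00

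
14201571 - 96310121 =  - 82108550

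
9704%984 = 848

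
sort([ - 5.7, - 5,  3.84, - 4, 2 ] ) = [ - 5.7,-5,-4,2,3.84 ] 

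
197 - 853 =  - 656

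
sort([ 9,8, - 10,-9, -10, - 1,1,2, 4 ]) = [ - 10,-10,-9, - 1,1, 2, 4,8,9 ]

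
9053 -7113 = 1940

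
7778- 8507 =- 729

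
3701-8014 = - 4313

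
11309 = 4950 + 6359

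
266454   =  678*393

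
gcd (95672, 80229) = 1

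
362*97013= 35118706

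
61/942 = 61/942=0.06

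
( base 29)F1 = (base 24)I4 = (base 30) EG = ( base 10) 436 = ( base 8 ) 664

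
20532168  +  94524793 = 115056961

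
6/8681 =6/8681 =0.00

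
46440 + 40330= 86770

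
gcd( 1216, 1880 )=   8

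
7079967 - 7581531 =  - 501564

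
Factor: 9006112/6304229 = 2^5*17^(-1 )*229^1*1229^1*370837^( - 1 ) 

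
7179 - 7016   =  163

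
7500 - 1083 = 6417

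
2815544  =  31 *90824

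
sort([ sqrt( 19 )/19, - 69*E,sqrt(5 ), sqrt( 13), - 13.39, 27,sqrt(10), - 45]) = [- 69*E ,-45 , - 13.39,sqrt( 19 )/19,sqrt( 5) , sqrt(10 ),sqrt(13 ),  27]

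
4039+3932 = 7971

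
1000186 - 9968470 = -8968284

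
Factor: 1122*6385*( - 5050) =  - 36178048500 = - 2^2*3^1*5^3*11^1*17^1  *101^1 *1277^1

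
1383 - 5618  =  -4235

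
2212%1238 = 974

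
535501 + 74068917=74604418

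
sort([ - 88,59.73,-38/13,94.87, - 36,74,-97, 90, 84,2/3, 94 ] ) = [-97,-88, - 36, - 38/13,2/3, 59.73, 74, 84,90,94, 94.87 ]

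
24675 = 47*525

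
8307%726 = 321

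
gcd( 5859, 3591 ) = 189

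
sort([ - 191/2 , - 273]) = [ - 273 , - 191/2 ] 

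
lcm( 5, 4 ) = 20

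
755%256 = 243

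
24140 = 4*6035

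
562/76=7 + 15/38 =7.39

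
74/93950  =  37/46975 =0.00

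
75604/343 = 75604/343 =220.42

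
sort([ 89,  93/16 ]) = [93/16 , 89 ]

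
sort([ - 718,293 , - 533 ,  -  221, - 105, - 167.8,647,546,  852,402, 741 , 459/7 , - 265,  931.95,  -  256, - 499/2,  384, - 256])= [-718, - 533, - 265,-256, - 256,- 499/2,- 221 , - 167.8, - 105, 459/7, 293, 384, 402,546,  647, 741 , 852,  931.95 ]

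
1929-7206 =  - 5277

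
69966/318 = 11661/53 = 220.02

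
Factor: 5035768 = 2^3*47^1*59^1*227^1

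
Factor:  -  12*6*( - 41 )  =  2952 = 2^3 *3^2 *41^1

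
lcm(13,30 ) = 390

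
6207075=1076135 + 5130940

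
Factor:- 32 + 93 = 61=61^1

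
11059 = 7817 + 3242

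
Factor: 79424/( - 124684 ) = -2^4*7^( - 1 )*17^1*61^( - 1) = - 272/427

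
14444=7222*2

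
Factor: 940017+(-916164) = 3^1*7951^1  =  23853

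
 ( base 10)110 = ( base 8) 156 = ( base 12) 92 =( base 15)75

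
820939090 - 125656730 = 695282360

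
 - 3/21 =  - 1/7  =  - 0.14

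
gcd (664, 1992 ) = 664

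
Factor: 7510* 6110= 45886100 = 2^2 * 5^2 * 13^1 * 47^1 * 751^1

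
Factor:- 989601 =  -3^1*329867^1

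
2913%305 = 168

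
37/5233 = 37/5233=0.01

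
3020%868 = 416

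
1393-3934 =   -  2541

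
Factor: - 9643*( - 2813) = 29^1 * 97^1*9643^1 = 27125759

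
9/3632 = 9/3632= 0.00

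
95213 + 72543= 167756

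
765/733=765/733 = 1.04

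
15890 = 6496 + 9394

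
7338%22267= 7338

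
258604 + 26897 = 285501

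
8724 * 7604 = 66337296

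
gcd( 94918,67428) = 2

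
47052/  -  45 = -5228/5 = - 1045.60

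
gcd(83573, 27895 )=7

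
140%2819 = 140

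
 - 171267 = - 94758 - 76509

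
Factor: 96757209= 3^2*97^1*137^1*809^1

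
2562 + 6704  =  9266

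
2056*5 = 10280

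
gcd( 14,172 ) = 2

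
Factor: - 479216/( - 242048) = 491/248=2^ ( - 3 )*31^( - 1 )*491^1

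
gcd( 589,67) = 1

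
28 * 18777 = 525756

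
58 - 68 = - 10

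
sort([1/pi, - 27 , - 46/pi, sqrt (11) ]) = [ - 27 , - 46/pi , 1/pi, sqrt(11)]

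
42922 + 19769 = 62691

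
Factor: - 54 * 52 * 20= - 56160 = -  2^5  *  3^3 * 5^1 *13^1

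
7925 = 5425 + 2500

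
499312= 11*45392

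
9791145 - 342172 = 9448973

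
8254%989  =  342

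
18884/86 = 219 + 25/43 = 219.58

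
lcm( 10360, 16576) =82880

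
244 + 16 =260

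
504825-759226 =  - 254401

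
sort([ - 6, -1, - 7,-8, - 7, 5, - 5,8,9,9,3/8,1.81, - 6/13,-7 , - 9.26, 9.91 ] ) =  [  -  9.26, - 8, - 7,-7, - 7,  -  6 ,-5, - 1, - 6/13 , 3/8,1.81,5,8 , 9,  9,9.91 ] 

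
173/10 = 17 +3/10 = 17.30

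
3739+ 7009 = 10748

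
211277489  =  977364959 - 766087470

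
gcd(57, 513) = 57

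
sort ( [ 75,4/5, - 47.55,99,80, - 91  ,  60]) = [ - 91,  -  47.55, 4/5,60  ,  75,80, 99] 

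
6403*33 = 211299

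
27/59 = 27/59 = 0.46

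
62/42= 31/21 = 1.48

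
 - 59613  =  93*( - 641 )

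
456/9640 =57/1205 = 0.05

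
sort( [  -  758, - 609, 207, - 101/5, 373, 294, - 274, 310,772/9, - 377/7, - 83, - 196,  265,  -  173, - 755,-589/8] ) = [- 758, - 755, - 609, - 274, - 196, - 173, -83, - 589/8, - 377/7, - 101/5, 772/9,207, 265,294,310,  373 ]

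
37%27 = 10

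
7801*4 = 31204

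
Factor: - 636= - 2^2*3^1 * 53^1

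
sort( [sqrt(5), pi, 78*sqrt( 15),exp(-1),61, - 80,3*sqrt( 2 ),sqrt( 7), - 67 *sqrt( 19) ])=[ - 67*sqrt( 19 ), - 80,  exp (  -  1 ),sqrt( 5), sqrt(  7 ),pi, 3 * sqrt( 2),61,78*sqrt( 15 )] 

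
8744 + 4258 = 13002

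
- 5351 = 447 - 5798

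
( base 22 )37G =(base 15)732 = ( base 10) 1622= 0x656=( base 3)2020002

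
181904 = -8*( - 22738 )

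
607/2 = 607/2 = 303.50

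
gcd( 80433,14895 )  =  2979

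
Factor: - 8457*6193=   -  52374201 = -3^1 * 11^1  *  563^1*2819^1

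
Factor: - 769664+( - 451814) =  - 1221478= -  2^1*610739^1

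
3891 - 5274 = - 1383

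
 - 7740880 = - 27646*280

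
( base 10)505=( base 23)lm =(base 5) 4010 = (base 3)200201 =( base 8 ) 771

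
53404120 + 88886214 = 142290334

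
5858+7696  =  13554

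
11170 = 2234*5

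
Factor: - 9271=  - 73^1*127^1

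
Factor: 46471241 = 46471241^1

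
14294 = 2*7147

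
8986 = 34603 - 25617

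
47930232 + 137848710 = 185778942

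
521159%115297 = 59971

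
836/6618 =418/3309 = 0.13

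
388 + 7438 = 7826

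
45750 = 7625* 6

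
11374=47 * 242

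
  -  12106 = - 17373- - 5267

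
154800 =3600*43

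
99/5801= 99/5801 = 0.02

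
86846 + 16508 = 103354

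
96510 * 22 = 2123220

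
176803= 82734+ 94069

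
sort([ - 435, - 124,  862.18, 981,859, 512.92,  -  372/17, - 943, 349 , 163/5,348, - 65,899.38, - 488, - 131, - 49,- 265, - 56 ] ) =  [ - 943, - 488, - 435 ,-265, - 131 , - 124, - 65, - 56, - 49, - 372/17, 163/5,  348,349,512.92,859 , 862.18,899.38,981 ] 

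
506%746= 506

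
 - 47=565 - 612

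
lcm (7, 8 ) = 56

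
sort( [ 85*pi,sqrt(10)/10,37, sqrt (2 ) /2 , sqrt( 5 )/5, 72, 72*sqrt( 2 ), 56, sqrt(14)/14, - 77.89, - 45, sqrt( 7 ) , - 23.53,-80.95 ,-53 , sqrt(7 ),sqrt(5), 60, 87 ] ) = [ - 80.95, - 77.89, - 53, - 45, - 23.53,  sqrt(14)/14, sqrt (10) /10, sqrt( 5 )/5,sqrt( 2 ) /2 , sqrt( 5), sqrt( 7), sqrt( 7 ),37,56,60, 72, 87, 72*sqrt ( 2 ),85 * pi]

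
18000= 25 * 720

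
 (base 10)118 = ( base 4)1312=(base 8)166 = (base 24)4M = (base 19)64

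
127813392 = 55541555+72271837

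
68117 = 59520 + 8597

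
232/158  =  1 + 37/79= 1.47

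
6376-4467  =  1909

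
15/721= 15/721 = 0.02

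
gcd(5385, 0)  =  5385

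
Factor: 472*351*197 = 32637384 = 2^3  *  3^3*13^1*59^1*197^1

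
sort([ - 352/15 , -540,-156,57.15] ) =[ - 540, - 156 ,  -  352/15, 57.15]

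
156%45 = 21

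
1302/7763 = 186/1109 = 0.17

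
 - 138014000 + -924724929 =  - 1062738929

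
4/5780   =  1/1445=0.00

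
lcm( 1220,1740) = 106140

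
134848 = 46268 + 88580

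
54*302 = 16308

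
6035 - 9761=-3726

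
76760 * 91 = 6985160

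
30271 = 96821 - 66550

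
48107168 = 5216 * 9223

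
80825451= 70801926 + 10023525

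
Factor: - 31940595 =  - 3^3*5^1 * 197^1*1201^1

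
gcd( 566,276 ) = 2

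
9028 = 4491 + 4537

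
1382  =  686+696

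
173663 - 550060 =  - 376397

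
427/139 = 427/139 =3.07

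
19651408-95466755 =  - 75815347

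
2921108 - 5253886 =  - 2332778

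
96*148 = 14208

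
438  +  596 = 1034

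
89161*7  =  624127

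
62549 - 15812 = 46737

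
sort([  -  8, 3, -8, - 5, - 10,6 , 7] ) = [ - 10, - 8, - 8, - 5, 3,  6, 7]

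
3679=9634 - 5955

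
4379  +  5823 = 10202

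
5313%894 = 843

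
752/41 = 752/41 = 18.34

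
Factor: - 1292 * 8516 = -2^4*17^1*19^1*2129^1 = - 11002672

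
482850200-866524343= -383674143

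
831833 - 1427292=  - 595459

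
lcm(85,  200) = 3400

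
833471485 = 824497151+8974334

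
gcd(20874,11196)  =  6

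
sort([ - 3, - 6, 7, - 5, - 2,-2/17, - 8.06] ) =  [ - 8.06, - 6,  -  5, - 3, - 2, - 2/17,7]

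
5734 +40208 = 45942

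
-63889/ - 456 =63889/456 =140.11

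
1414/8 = 176 + 3/4 = 176.75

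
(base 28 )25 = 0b111101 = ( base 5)221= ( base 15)41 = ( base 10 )61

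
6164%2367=1430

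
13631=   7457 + 6174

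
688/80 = 43/5= 8.60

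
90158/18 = 5008 + 7/9 = 5008.78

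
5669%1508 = 1145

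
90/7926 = 15/1321 = 0.01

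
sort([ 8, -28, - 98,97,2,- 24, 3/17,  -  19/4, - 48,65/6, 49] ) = [ - 98, - 48,-28, -24, - 19/4,  3/17,  2,8,65/6,49,  97 ] 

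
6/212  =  3/106=0.03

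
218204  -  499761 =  - 281557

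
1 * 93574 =93574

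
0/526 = 0 = 0.00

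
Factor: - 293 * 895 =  - 262235 = - 5^1*179^1*293^1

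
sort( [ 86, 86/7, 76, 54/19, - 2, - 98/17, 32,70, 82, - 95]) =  [ - 95, - 98/17, - 2, 54/19,86/7, 32, 70,76, 82  ,  86]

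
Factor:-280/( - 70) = 2^2= 4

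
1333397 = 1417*941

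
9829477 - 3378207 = 6451270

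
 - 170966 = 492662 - 663628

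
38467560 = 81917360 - 43449800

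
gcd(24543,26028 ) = 27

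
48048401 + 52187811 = 100236212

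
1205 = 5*241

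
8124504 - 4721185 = 3403319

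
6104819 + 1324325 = 7429144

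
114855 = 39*2945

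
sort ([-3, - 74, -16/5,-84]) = [ - 84, - 74 ,-16/5,  -  3]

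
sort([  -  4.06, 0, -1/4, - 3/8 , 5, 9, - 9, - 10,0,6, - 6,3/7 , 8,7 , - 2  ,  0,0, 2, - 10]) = [ - 10, -10, - 9, - 6 , - 4.06, - 2,-3/8, - 1/4, 0  ,  0, 0,  0,3/7,2, 5, 6, 7, 8, 9 ] 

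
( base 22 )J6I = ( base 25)ENL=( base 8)22202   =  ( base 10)9346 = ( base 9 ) 13734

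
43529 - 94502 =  - 50973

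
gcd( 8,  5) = 1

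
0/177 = 0 = 0.00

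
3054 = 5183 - 2129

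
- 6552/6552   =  -1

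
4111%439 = 160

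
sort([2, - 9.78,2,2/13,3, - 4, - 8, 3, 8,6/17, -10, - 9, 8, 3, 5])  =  [ - 10,  -  9.78, - 9,-8, - 4,2/13,6/17, 2, 2, 3, 3, 3, 5, 8, 8 ]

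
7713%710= 613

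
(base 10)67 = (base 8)103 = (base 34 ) 1x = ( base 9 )74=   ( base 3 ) 2111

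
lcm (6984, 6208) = 55872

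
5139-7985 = -2846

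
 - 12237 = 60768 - 73005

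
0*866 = 0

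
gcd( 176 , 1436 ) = 4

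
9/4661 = 9/4661   =  0.00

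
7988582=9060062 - 1071480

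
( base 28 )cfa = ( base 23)IDH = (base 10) 9838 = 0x266E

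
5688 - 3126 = 2562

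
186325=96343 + 89982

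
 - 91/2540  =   - 1 + 2449/2540 = -0.04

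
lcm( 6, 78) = 78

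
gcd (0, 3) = 3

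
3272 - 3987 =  - 715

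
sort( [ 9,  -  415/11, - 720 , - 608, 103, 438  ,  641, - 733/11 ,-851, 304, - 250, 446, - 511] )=[-851, - 720, - 608,-511, - 250, - 733/11,  -  415/11,  9,103, 304,438,446, 641 ]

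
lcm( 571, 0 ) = 0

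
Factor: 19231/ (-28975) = -5^(-2)* 19^ ( -1)*61^( - 1 )*19231^1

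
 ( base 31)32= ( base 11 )87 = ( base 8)137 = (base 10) 95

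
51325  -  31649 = 19676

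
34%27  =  7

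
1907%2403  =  1907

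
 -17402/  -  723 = 24 + 50/723 = 24.07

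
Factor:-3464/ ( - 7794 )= 2^2*3^( - 2 )  =  4/9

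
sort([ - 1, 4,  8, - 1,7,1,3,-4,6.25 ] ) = [ - 4, - 1, - 1 , 1,3 , 4, 6.25, 7,8 ] 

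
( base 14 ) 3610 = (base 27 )coq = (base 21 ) 107e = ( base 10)9422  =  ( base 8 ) 22316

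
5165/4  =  1291 + 1/4 = 1291.25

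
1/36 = 1/36 = 0.03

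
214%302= 214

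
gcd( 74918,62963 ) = 797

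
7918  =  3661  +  4257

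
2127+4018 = 6145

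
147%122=25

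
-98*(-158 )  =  15484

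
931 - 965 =  -  34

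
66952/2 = 33476 =33476.00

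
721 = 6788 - 6067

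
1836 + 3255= 5091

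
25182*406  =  10223892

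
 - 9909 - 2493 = -12402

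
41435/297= 41435/297  =  139.51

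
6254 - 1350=4904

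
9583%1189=71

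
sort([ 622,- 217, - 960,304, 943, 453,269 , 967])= [ - 960,-217,269 , 304, 453,  622,943,  967]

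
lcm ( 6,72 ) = 72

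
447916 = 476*941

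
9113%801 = 302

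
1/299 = 1/299 = 0.00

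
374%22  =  0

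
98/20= 49/10 = 4.90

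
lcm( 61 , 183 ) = 183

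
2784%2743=41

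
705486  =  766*921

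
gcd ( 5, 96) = 1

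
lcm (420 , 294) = 2940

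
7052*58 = 409016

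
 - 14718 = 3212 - 17930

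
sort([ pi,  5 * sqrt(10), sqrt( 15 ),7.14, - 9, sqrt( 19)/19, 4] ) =[ - 9, sqrt( 19) /19, pi , sqrt( 15 ), 4, 7.14, 5 * sqrt( 10)]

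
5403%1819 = 1765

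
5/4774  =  5/4774 = 0.00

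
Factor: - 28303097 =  - 239^1*118423^1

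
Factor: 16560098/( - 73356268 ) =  - 8280049/36678134 = - 2^(-1)*1249^(  -  1) * 14683^( - 1)*8280049^1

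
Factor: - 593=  -593^1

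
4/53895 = 4/53895=0.00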